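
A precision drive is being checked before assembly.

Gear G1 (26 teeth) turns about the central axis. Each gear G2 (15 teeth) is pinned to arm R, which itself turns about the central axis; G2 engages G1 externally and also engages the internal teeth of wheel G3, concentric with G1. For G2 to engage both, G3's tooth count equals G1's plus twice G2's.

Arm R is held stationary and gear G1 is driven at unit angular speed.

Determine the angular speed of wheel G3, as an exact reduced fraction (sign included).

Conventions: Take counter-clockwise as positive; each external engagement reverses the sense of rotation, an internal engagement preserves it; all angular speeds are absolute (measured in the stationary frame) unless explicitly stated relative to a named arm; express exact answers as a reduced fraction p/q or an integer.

topology: planetary set — G1 26T / G2 15T / G3 56T, arm = carrier (Willis)
ring teeth: 26 + 2·15 = 56
26(ω_sun−ω_arm) = −56(ω_ring−ω_arm),  ω_arm = 0, ω_sun = 1
ω_ring = 0 − (26/56)(1−0) = -13/28
exact speed ratio = -13/28

-13/28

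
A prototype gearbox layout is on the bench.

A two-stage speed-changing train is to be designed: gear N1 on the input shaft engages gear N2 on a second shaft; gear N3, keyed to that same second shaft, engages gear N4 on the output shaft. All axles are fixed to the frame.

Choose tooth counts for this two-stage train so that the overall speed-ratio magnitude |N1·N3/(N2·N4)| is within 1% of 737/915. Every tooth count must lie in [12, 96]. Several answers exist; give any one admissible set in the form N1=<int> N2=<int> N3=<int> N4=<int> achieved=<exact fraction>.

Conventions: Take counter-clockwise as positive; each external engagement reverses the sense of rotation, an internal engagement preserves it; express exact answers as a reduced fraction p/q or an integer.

N1=22 N2=30 N3=67 N4=61 achieved=737/915

class = fixed-axis compound train [2-stage, 737/915 wanted]
target = 737/915 in lowest terms: an exact hit needs N1·N3 = k·737 and N2·N4 = k·915 for one integer k, every count in [12, 96]; additionally prefer no 1:1 stage (N1 ≠ N2, N3 ≠ N4)
k = 1: no 1:1-free in-range split of k·737 and k·915 into factor pairs; take k = 2
k = 2: N1·N3 = 1474 = 22·67, N2·N4 = 1830 = 30·61
achieved = 22·67/(30·61) = 737/915; |achieved − target| = 0 ≤ 737/91500 ✓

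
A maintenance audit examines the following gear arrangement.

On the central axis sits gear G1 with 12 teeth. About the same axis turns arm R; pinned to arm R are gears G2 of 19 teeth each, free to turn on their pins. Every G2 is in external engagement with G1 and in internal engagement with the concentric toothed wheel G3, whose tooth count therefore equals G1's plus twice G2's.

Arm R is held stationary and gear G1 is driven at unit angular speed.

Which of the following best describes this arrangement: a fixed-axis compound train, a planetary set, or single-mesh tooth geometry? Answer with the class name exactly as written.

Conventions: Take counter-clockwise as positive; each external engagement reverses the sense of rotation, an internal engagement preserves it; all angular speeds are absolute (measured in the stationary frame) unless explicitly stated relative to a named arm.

planetary set (12T centre, 19T on arm, 50T internal) — Willis relation
classification: planetary set

planetary set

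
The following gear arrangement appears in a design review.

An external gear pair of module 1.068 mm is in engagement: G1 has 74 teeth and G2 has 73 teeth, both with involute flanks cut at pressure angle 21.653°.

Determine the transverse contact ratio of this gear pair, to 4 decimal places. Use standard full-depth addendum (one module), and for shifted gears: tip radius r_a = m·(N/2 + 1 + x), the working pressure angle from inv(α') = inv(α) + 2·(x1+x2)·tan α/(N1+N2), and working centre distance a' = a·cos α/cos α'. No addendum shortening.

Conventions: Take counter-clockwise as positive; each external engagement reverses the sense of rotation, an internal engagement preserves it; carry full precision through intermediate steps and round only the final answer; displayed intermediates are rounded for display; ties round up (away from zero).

1.7220

single-mesh involute tooth geometry (74T engaging 73T at module 1.068)
base radii: r_b1 = 36.727576, r_b2 = 36.231257
tip radii: r_a1 = 40.584000, r_a2 = 40.050000
no profile shift: α' = α, a' = a
action lengths: √(r_a1²−r_b1²) = 17.266912, √(r_a2²−r_b2²) = 17.067469
base pitch p_b = π·m·cos α = 3.118462
CR = (17.266912 + 17.067469 − 78.498000·sin 21.65300°)/3.118462 = 1.721951
contact ratio ≈ 1.7220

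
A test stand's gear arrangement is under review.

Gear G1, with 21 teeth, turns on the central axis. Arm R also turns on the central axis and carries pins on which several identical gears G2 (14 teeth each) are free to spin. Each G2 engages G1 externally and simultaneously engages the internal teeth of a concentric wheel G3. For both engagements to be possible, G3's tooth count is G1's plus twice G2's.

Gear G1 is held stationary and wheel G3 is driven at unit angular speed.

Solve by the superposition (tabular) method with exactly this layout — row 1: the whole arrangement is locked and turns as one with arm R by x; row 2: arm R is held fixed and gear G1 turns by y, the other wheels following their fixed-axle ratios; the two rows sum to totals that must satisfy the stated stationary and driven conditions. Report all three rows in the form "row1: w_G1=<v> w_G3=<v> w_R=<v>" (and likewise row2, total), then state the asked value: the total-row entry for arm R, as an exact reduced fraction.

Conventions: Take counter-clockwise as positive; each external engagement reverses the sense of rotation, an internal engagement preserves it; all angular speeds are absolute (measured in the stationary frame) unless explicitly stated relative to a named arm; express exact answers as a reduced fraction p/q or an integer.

row1: w_G1=7/10 w_G3=7/10 w_R=7/10
row2: w_G1=-7/10 w_G3=3/10 w_R=0
total: w_G1=0 w_G3=1 w_R=7/10
asked value: 7/10

recognized (axles ride arm R): planetary set, 21/14/49 teeth
superposition row 1 [locked train]: every member turns x
row 2 — arm fixed, fixed-axis ratios: sun y, ring −(21/49)·y, arm 0
boundary: total ω_sun = x + y = 0 and total ω_ring = x − (21/49)·y = 1  ⇒  y = -7/10, x = 7/10
row 2 ring = −(21/49)·(-7/10) = 3/10
totals (row 1 + row 2): sun 7/10 + (-7/10) = 0, ring 7/10 + 3/10 = 1, arm 7/10 + 0 = 7/10
asked cell (total, arm) = 7/10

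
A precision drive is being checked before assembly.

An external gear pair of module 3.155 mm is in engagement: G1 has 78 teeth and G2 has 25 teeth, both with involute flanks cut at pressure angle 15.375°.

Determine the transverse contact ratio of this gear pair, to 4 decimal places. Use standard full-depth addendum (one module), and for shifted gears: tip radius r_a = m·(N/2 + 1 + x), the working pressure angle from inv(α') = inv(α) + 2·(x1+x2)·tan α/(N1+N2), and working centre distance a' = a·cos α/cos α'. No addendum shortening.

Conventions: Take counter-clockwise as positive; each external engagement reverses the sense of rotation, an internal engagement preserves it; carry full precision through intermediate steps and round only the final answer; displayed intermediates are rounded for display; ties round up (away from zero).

2.0013

topology: single-mesh involute geometry — m = 3.155, 78T/25T pair
base radii: r_b1 = 118.641365, r_b2 = 38.026079
tip radii: r_a1 = 126.200000, r_a2 = 42.592500
no profile shift: α' = α, a' = a
action lengths: √(r_a1²−r_b1²) = 43.019374, √(r_a2²−r_b2²) = 19.186933
base pitch p_b = π·m·cos α = 9.556996
CR = (43.019374 + 19.186933 − 162.482500·sin 15.37500°)/9.556996 = 2.001303
contact ratio ≈ 2.0013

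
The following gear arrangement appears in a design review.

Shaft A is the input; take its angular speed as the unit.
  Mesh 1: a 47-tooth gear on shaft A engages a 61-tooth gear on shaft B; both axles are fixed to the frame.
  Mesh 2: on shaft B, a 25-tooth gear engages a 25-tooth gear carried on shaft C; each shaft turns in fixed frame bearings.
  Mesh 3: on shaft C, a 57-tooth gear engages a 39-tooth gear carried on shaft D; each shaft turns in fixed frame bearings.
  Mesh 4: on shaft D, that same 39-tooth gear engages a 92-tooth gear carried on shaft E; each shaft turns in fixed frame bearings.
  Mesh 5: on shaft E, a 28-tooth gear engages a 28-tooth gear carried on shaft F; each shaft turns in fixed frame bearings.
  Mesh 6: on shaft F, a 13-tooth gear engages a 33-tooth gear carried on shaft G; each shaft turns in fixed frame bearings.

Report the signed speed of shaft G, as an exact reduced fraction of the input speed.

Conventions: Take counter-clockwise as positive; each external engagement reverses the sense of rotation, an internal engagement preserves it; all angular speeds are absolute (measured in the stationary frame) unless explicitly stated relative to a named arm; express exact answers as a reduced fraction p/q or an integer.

11609/61732

6-mesh fixed-axis compound train (all bearings frame-fixed)
mesh 1 [47T→61T]: |ω|/ω_in = 1×47/61 = 47/61, sense flips to −
mesh 2 [25T→25T]: |ω|/ω_in = (47/61)×25/25 = 47/61, sense flips to +
mesh 3 [57T→39T]: |ω|/ω_in = (47/61)×57/39 = 893/793, sense flips to −
mesh 4 [39T→92T]: |ω|/ω_in = (893/793)×39/92 = 2679/5612, sense flips to +
mesh 5 [28T→28T]: |ω|/ω_in = (2679/5612)×28/28 = 2679/5612, sense flips to −
mesh 6 [13T→33T]: |ω|/ω_in = (2679/5612)×13/33 = 11609/61732, sense flips to +
signed output speed (× input speed) = 11609/61732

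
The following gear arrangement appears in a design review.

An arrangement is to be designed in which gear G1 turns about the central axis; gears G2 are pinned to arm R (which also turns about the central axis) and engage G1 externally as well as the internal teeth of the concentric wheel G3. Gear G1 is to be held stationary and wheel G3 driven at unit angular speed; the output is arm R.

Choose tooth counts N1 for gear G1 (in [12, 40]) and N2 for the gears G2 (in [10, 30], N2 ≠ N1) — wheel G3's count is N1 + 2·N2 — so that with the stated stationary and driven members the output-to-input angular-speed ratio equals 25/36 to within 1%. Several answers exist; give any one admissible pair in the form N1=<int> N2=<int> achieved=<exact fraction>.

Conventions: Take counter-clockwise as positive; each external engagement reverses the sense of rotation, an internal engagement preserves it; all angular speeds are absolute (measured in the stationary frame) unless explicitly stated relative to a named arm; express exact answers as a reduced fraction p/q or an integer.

N1=22 N2=14 achieved=25/36

planetary set to be sized for 25/36 (Willis relation)
Willis with ω_sun = 0: ω_arm/ω_ring = N3/(N1+N3); set equal to 25/36  ⇒  N3/N1 = (25/36)/(1 − 25/36) = 25/11
N3 = N1 + 2·N2  ⇒  N2/N1 = (N3/N1 − 1)/2 = (25/11 − 1)/2 = 7/11
smallest multiple with N1 ≥ 12 and N2 ≥ 10: k = 2  ⇒  N1 = 2·11 = 22, N2 = 2·7 = 14 (N1 ≤ 40, N2 ≤ 30, N2 ≠ N1 ✓), N3 = 22 + 2·14 = 50
check: N3/(N1+N3) with N1 = 22, N3 = 50 gives 25/36; |achieved − target| = 0 ≤ 1/144 ✓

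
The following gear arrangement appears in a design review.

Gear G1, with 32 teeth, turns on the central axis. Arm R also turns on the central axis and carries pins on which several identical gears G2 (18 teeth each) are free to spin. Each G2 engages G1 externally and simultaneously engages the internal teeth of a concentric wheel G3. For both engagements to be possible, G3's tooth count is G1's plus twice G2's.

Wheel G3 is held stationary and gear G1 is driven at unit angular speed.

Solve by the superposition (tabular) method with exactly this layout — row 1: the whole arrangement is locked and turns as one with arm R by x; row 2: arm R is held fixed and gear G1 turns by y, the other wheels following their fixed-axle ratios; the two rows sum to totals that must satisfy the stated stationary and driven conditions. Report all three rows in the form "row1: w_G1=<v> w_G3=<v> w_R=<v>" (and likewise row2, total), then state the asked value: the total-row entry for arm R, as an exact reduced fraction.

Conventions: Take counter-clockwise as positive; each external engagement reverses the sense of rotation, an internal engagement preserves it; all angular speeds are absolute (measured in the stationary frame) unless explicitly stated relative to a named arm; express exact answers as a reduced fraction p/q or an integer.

row1: w_G1=8/25 w_G3=8/25 w_R=8/25
row2: w_G1=17/25 w_G3=-8/25 w_R=0
total: w_G1=1 w_G3=0 w_R=8/25
asked value: 8/25

topology: planetary set — G1 32T / G2 18T / G3 68T, arm = carrier (Willis)
row 1 (train locked, turned with arm): all members turn x
row 2 (arm held, sun turns y): ω_ring = −(32/68)·y, ω_arm = 0
boundary: total ω_ring = x − (32/68)·y = 0 and total ω_sun = x + y = 1  ⇒  y = 17/25, x = 8/25
row 2 ring = −(32/68)·17/25 = -8/25
totals (row 1 + row 2): sun 8/25 + 17/25 = 1, ring 8/25 + (-8/25) = 0, arm 8/25 + 0 = 8/25
asked cell (total, arm) = 8/25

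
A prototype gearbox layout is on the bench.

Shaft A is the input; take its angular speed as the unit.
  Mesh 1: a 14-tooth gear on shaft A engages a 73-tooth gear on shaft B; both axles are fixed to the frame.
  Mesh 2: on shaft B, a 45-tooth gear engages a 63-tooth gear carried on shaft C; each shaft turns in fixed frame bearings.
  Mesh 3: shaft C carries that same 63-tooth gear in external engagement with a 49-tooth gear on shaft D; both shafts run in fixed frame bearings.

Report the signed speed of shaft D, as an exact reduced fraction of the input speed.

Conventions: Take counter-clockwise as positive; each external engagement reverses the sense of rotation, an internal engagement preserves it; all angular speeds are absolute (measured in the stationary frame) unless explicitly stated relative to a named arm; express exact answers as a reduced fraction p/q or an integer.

-90/511

3-mesh fixed-axis compound train (all bearings frame-fixed)
mesh 1 [14T→73T]: |ω|/ω_in = 1×14/73 = 14/73, sense flips to −
mesh 2 [45T→63T]: |ω|/ω_in = (14/73)×45/63 = 10/73, sense flips to +
mesh 3 [63T→49T]: |ω|/ω_in = (10/73)×63/49 = 90/511, sense flips to −
signed output speed (× input speed) = -90/511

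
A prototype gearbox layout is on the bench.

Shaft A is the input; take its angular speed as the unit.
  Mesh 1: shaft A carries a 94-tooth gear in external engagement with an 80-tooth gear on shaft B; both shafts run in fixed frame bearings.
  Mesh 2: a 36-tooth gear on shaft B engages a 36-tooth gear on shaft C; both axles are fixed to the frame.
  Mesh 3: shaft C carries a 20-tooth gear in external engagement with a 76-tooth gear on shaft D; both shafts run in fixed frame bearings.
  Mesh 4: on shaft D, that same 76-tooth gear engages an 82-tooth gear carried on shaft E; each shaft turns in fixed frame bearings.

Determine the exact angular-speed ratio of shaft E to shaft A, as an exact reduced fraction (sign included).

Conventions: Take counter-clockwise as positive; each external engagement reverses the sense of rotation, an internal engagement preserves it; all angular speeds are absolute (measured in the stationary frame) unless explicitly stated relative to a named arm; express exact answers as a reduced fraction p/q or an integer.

47/164

class = fixed-axis compound train [4 meshes; 4 ratios multiply, 4 sense flips]
mesh 1 [94T→80T]: running ratio 47/40, sense −
mesh 2 [36T→36T]: running ratio 47/40, sense +
mesh 3 [20T→76T]: running ratio 47/152, sense −
mesh 4 [76T→82T]: running ratio 47/164, sense +
ω_out/ω_in = 47/164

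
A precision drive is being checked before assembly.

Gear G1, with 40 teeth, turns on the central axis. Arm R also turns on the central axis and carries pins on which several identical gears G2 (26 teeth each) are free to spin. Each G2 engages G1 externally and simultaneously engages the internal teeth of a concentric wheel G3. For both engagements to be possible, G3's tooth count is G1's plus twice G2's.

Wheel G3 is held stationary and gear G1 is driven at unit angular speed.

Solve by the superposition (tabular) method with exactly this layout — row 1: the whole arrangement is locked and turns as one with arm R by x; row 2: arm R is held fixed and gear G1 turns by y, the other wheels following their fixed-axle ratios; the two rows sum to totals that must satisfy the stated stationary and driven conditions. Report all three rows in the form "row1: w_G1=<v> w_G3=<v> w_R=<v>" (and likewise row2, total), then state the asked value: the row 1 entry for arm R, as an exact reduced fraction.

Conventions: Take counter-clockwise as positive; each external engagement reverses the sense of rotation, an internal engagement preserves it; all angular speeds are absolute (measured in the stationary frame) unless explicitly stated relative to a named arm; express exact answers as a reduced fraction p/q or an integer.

row1: w_G1=10/33 w_G3=10/33 w_R=10/33
row2: w_G1=23/33 w_G3=-10/33 w_R=0
total: w_G1=1 w_G3=0 w_R=10/33
asked value: 10/33

recognized (axles ride arm R): planetary set, 40/26/92 teeth
row 1 (train locked, turned with arm): all members turn x
row 2: sun turns y, ring = −(40/92)·y, arm 0
boundary: total ω_ring = x − (40/92)·y = 0 and total ω_sun = x + y = 1  ⇒  y = 23/33, x = 10/33
row 2 ring = −(40/92)·23/33 = -10/33
totals (row 1 + row 2): sun 10/33 + 23/33 = 1, ring 10/33 + (-10/33) = 0, arm 10/33 + 0 = 10/33
asked cell (row1, arm) = 10/33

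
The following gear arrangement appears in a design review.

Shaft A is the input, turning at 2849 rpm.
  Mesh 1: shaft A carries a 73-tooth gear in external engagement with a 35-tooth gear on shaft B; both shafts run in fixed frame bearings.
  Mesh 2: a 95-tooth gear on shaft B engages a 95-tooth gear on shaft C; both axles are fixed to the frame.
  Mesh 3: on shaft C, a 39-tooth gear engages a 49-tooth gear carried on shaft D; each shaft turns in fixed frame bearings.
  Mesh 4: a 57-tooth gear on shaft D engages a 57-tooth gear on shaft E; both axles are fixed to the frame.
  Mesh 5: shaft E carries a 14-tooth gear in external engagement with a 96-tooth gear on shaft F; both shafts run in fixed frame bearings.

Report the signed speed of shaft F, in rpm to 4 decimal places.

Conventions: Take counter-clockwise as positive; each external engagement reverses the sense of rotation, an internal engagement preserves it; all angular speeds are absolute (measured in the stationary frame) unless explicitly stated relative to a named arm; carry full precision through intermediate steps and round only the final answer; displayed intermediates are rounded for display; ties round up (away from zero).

class = fixed-axis compound train [5 meshes; 5 ratios multiply, 5 sense flips]
mesh 1 [73T→35T]: ω = 2849.0000×73/35 = 5942.2000 rpm, sense flips to −
mesh 2 [95T→95T]: ω = 5942.2000×95/95 = 5942.2000 rpm, sense flips to +
mesh 3 [39T→49T]: ω = 5942.2000×39/49 = 4729.5061 rpm, sense flips to −
mesh 4 [57T→57T]: ω = 4729.5061×57/57 = 4729.5061 rpm, sense flips to +
mesh 5 [14T→96T]: ω = 4729.5061×14/96 = 689.7196 rpm, sense flips to −
signed output speed = -689.7196 rpm

-689.7196 rpm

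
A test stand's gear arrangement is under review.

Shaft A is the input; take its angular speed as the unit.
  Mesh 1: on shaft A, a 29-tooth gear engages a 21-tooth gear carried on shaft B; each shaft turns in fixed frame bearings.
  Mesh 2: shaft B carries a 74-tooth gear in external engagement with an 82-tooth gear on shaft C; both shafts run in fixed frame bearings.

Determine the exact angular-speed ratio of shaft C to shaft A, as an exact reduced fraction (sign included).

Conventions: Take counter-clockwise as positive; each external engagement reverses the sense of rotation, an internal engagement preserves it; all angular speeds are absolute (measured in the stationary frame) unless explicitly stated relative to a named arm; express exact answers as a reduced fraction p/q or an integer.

1073/861

class = fixed-axis compound train [2 meshes; 2 ratios multiply, 2 sense flips]
mesh 1 [29T→21T]: running ratio 29/21, sense −
mesh 2 [74T→82T]: running ratio 1073/861, sense +
ω_out/ω_in = 1073/861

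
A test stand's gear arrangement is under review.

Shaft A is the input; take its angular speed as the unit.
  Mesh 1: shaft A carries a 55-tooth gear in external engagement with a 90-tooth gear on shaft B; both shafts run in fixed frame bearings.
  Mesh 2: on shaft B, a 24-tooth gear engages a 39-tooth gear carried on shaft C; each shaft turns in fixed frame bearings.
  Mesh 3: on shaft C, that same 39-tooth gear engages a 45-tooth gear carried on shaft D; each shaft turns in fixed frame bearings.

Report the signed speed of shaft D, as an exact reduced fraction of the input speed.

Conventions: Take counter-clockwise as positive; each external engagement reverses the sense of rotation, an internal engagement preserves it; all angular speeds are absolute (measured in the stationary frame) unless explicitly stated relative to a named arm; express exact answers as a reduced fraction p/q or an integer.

3-mesh fixed-axis compound train (all bearings frame-fixed)
mesh 1 [55T→90T]: |ω|/ω_in = 1×55/90 = 11/18, sense flips to −
mesh 2 [24T→39T]: |ω|/ω_in = (11/18)×24/39 = 44/117, sense flips to +
mesh 3 [39T→45T]: |ω|/ω_in = (44/117)×39/45 = 44/135, sense flips to −
signed output speed (× input speed) = -44/135

-44/135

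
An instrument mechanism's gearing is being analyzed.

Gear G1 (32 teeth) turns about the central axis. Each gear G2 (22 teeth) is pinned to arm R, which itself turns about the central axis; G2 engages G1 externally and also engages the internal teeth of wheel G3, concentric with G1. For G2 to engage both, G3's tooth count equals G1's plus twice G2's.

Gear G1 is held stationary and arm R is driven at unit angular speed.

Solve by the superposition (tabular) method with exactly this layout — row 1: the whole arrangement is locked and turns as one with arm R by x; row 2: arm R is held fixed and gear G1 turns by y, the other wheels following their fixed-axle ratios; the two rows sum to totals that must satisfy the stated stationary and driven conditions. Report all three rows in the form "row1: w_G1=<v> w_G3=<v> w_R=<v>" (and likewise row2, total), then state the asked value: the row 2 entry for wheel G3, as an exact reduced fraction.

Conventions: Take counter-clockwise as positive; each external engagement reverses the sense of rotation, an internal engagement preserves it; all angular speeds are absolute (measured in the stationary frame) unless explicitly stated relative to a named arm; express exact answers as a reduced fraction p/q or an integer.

topology: planetary set — G1 32T / G2 22T / G3 76T, arm = carrier (Willis)
superposition row 1 [locked train]: every member turns x
superposition row 2 [arm held]: sun y, ring −(32/76)·y, arm 0
boundary: total ω_sun = x + y = 0 and total ω_arm = x = 1  ⇒  y = -1, x = 1
row 2 ring = −(32/76)·(-1) = 8/19
totals (row 1 + row 2): sun 1 + (-1) = 0, ring 1 + 8/19 = 27/19, arm 1 + 0 = 1
asked cell (row2, ring) = 8/19

row1: w_G1=1 w_G3=1 w_R=1
row2: w_G1=-1 w_G3=8/19 w_R=0
total: w_G1=0 w_G3=27/19 w_R=1
asked value: 8/19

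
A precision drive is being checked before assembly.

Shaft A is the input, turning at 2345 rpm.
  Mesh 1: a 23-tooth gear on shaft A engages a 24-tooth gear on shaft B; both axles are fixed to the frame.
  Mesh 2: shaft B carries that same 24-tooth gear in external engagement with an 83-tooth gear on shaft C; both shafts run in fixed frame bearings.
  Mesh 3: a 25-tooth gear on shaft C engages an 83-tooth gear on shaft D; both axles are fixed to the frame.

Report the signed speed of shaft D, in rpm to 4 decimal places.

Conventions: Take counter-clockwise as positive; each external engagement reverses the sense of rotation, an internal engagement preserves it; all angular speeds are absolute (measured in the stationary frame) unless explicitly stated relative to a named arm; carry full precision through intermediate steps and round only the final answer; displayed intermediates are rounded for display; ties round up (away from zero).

-195.7287 rpm

class = fixed-axis compound train [3 meshes; 3 ratios multiply, 3 sense flips]
mesh 1 [23T→24T]: ω = 2345.0000×23/24 = 2247.2917 rpm, sense flips to −
mesh 2 [24T→83T]: ω = 2247.2917×24/83 = 649.8193 rpm, sense flips to +
mesh 3 [25T→83T]: ω = 649.8193×25/83 = 195.7287 rpm, sense flips to −
signed output speed = -195.7287 rpm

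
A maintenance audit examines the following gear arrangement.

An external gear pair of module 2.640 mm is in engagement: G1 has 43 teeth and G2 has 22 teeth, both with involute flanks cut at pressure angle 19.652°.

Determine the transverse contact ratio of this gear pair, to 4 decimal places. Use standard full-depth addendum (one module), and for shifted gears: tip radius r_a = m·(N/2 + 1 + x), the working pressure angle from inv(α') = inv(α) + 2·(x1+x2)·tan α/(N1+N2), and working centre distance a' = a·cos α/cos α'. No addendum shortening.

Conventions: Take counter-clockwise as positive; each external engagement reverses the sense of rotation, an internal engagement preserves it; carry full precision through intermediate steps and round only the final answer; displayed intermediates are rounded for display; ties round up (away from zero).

1.6694

single-mesh involute tooth geometry (43T engaging 22T at module 2.640)
base radii: r_b1 = 53.453879, r_b2 = 27.348496
tip radii: r_a1 = 59.400000, r_a2 = 31.680000
no profile shift: α' = α, a' = a
action lengths: √(r_a1²−r_b1²) = 25.904495, √(r_a2²−r_b2²) = 15.990065
base pitch p_b = π·m·cos α = 7.810712
CR = (25.904495 + 15.990065 − 85.800000·sin 19.65200°)/7.810712 = 1.669434
contact ratio ≈ 1.6694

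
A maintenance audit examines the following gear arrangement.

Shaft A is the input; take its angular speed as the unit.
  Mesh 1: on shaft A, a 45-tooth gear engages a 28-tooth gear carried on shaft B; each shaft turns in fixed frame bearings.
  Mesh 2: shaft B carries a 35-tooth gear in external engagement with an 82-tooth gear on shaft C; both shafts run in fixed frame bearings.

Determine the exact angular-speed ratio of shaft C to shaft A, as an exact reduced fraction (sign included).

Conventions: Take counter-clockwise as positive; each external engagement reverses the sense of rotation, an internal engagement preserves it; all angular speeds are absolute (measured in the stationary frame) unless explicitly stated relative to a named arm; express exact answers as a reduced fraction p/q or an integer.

class = fixed-axis compound train [2 meshes; 2 ratios multiply, 2 sense flips]
mesh 1 [45T→28T]: running ratio 45/28, sense −
mesh 2 [35T→82T]: running ratio 225/328, sense +
ω_out/ω_in = 225/328

225/328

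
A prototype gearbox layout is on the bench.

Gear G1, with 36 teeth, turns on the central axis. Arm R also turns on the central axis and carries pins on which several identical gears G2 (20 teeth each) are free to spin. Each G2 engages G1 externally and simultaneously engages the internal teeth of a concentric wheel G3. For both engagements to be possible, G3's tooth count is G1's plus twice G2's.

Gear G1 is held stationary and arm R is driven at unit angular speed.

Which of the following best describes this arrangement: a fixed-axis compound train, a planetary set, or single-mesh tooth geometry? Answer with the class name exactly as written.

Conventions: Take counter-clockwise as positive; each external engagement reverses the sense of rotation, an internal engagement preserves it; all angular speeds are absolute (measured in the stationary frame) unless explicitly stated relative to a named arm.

planetary set (36T centre, 20T on arm, 76T internal) — Willis relation
classification: planetary set

planetary set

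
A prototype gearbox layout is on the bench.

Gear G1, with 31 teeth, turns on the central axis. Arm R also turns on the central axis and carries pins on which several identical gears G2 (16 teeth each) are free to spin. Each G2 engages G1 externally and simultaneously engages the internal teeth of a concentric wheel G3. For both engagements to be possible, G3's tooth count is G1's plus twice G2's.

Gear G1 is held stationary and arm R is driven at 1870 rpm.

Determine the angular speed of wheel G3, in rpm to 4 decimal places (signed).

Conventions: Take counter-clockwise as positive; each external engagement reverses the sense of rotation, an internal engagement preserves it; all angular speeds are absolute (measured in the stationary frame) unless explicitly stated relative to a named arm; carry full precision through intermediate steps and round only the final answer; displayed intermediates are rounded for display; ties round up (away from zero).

planetary set (31T centre, 16T on arm, 63T internal) — Willis relation
normalise by the input: solve with ω_arm = 1, then scale by 1870 rpm
ring teeth: 31 + 2·16 = 63
31(ω_sun−ω_arm) = −63(ω_ring−ω_arm),  ω_sun = 0, ω_arm = 1
ω_ring = 1 − (31/63)(0−1) = 94/63
scale: ω_ring = 94/63 × 1870 rpm = +2790.1587 rpm

+2790.1587 rpm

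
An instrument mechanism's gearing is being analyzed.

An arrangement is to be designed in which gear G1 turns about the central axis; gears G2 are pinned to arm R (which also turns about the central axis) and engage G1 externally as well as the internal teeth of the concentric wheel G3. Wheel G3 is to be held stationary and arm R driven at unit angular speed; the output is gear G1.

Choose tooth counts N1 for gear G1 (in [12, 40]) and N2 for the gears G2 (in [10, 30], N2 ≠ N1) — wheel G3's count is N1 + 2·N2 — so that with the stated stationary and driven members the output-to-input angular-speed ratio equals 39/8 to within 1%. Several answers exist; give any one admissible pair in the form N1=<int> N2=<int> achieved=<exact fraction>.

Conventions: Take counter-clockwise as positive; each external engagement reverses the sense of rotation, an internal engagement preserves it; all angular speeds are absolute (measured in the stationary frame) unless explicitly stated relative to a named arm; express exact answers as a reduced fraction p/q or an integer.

class = planetary set [ratio 39/8 wanted; Willis about the carrier]
Willis with ω_ring = 0: ω_sun/ω_arm = (N1+N3)/N1; set equal to 39/8  ⇒  N3/N1 = 39/8 − 1 = 31/8
N3 = N1 + 2·N2  ⇒  N2/N1 = (N3/N1 − 1)/2 = (31/8 − 1)/2 = 23/16
smallest multiple with N1 ≥ 12 and N2 ≥ 10: k = 1  ⇒  N1 = 1·16 = 16, N2 = 1·23 = 23 (N1 ≤ 40, N2 ≤ 30, N2 ≠ N1 ✓), N3 = 16 + 2·23 = 62
check: (N1+N3)/N1 with N1 = 16, N3 = 62 gives 39/8; |achieved − target| = 0 ≤ 39/800 ✓

N1=16 N2=23 achieved=39/8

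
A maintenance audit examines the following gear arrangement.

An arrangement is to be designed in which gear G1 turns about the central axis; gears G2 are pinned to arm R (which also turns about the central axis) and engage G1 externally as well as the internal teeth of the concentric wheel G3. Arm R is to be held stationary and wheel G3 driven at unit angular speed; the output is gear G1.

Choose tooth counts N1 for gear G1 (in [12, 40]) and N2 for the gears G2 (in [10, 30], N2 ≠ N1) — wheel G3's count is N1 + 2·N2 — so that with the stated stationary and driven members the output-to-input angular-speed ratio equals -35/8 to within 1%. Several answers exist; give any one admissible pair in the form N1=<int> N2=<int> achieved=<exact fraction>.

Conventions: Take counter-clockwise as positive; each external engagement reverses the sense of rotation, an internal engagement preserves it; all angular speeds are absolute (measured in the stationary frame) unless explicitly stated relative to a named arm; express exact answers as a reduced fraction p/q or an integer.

planetary set to be sized for -35/8 (Willis relation)
Willis with ω_arm = 0: ω_sun/ω_ring = −N3/N1; set equal to -35/8  ⇒  N3/N1 = −(-35/8) = 35/8
N3 = N1 + 2·N2  ⇒  N2/N1 = (N3/N1 − 1)/2 = (35/8 − 1)/2 = 27/16
smallest multiple with N1 ≥ 12 and N2 ≥ 10: k = 1  ⇒  N1 = 1·16 = 16, N2 = 1·27 = 27 (N1 ≤ 40, N2 ≤ 30, N2 ≠ N1 ✓), N3 = 16 + 2·27 = 70
check: −N3/N1 with N1 = 16, N3 = 70 gives -35/8; |achieved − target| = 0 ≤ 7/160 ✓

N1=16 N2=27 achieved=-35/8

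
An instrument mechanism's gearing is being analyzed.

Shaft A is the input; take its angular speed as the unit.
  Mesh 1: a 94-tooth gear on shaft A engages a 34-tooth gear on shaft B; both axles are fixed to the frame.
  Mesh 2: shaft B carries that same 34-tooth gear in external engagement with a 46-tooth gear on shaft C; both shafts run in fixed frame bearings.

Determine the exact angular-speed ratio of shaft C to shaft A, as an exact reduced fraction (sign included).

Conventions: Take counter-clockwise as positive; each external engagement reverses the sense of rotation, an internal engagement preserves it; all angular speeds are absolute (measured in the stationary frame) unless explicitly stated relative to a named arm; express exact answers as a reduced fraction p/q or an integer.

class = fixed-axis compound train [2 meshes; 2 ratios multiply, 2 sense flips]
mesh 1 [94T→34T]: running ratio 47/17, sense −
mesh 2 [34T→46T]: running ratio 47/23, sense +
ω_out/ω_in = 47/23

47/23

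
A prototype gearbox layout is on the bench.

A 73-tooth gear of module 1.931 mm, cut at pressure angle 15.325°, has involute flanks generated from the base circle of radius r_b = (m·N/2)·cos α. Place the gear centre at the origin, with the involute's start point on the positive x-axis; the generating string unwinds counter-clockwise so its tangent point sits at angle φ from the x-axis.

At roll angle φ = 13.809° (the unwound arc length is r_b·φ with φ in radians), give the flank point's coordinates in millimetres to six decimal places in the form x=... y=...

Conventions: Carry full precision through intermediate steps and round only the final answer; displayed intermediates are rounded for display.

class = single-mesh tooth geometry [base-circle involute, m = 1.931, 73T]
pitch radius r_p = m·N/2 = 1.931·73/2 = 70.481500
base radius r_b = r_p·cos α = 70.481500·cos 15.325° = 67.975332
roll angle φ = 13.809° = 0.24101252 rad
x = r_b·(cos φ + φ·sin φ) = 69.920998
y = r_b·(sin φ − φ·cos φ) = 0.315373

x=69.920998 y=0.315373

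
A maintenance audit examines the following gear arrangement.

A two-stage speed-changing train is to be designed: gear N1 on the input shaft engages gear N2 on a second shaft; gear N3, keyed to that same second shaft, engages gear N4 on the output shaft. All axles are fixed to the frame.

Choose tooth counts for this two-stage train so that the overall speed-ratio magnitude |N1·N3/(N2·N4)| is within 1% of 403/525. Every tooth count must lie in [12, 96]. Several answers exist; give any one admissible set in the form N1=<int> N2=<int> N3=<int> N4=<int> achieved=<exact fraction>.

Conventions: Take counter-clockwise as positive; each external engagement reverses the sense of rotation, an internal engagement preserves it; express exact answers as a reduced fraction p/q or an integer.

2-stage fixed-axis compound train for ratio 403/525
target = 403/525 in lowest terms: an exact hit needs N1·N3 = k·403 and N2·N4 = k·525 for one integer k, every count in [12, 96]; additionally prefer no 1:1 stage (N1 ≠ N2, N3 ≠ N4)
k = 1: N1·N3 = 403 = 13·31, N2·N4 = 525 = 15·35
achieved = 13·31/(15·35) = 403/525; |achieved − target| = 0 ≤ 403/52500 ✓

N1=13 N2=15 N3=31 N4=35 achieved=403/525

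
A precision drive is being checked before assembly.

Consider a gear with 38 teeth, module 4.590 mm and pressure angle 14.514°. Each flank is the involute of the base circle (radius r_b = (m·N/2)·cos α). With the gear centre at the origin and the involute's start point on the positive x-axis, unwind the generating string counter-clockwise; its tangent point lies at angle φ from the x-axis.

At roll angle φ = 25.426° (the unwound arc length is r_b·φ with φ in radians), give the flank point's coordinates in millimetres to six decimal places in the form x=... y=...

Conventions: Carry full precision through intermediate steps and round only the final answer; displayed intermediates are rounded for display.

class = single-mesh tooth geometry [base-circle involute, m = 4.590, 38T]
pitch radius r_p = m·N/2 = 4.590·38/2 = 87.210000
base radius r_b = r_p·cos α = 87.210000·cos 14.514° = 84.426818
roll angle φ = 25.426° = 0.44376742 rad
x = r_b·(cos φ + φ·sin φ) = 92.335068
y = r_b·(sin φ − φ·cos φ) = 2.411286

x=92.335068 y=2.411286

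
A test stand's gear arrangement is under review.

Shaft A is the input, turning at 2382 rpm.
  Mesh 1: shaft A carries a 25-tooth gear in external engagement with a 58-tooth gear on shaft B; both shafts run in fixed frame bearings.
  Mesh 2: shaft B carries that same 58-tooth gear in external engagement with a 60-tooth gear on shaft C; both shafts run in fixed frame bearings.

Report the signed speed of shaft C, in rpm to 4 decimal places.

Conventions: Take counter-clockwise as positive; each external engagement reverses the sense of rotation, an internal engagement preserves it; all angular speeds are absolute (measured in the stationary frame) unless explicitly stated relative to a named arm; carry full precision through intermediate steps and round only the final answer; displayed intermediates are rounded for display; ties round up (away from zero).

2-mesh fixed-axis compound train (all bearings frame-fixed)
mesh 1 [25T→58T]: ω = 2382.0000×25/58 = 1026.7241 rpm, sense flips to −
mesh 2 [58T→60T]: ω = 1026.7241×58/60 = 992.5000 rpm, sense flips to +
signed output speed = +992.5000 rpm

+992.5000 rpm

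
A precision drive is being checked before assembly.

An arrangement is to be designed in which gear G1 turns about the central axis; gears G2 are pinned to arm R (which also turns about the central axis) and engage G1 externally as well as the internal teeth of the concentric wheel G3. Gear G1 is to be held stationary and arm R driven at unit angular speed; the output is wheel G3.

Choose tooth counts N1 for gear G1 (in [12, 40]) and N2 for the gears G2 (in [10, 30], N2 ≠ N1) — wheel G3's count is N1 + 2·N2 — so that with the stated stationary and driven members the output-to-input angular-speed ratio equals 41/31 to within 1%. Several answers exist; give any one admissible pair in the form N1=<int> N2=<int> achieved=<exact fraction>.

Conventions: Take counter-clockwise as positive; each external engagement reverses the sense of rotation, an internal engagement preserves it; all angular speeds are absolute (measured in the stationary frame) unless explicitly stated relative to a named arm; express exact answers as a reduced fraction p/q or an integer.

N1=20 N2=21 achieved=41/31

topology: planetary set — design target 41/31, arm = carrier (Willis)
Willis with ω_sun = 0: ω_ring/ω_arm = (N1+N3)/N3; set equal to 41/31  ⇒  N3/N1 = 1/(41/31 − 1) = 31/10
N3 = N1 + 2·N2  ⇒  N2/N1 = (N3/N1 − 1)/2 = (31/10 − 1)/2 = 21/20
smallest multiple with N1 ≥ 12 and N2 ≥ 10: k = 1  ⇒  N1 = 1·20 = 20, N2 = 1·21 = 21 (N1 ≤ 40, N2 ≤ 30, N2 ≠ N1 ✓), N3 = 20 + 2·21 = 62
check: (N1+N3)/N3 with N1 = 20, N3 = 62 gives 41/31; |achieved − target| = 0 ≤ 41/3100 ✓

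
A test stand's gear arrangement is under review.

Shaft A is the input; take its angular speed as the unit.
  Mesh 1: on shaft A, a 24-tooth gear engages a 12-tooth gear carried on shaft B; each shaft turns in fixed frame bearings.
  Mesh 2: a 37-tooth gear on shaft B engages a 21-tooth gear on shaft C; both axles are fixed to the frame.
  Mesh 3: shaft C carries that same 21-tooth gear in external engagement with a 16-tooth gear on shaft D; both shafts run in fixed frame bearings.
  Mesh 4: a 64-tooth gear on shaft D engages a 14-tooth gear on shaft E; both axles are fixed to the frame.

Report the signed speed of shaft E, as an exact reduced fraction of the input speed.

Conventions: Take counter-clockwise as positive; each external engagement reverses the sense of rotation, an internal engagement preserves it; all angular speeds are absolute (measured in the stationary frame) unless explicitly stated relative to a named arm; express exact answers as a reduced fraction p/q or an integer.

4-mesh fixed-axis compound train (all bearings frame-fixed)
mesh 1 [24T→12T]: |ω|/ω_in = 1×24/12 = 2, sense flips to −
mesh 2 [37T→21T]: |ω|/ω_in = 2×37/21 = 74/21, sense flips to +
mesh 3 [21T→16T]: |ω|/ω_in = (74/21)×21/16 = 37/8, sense flips to −
mesh 4 [64T→14T]: |ω|/ω_in = (37/8)×64/14 = 148/7, sense flips to +
signed output speed (× input speed) = 148/7

148/7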